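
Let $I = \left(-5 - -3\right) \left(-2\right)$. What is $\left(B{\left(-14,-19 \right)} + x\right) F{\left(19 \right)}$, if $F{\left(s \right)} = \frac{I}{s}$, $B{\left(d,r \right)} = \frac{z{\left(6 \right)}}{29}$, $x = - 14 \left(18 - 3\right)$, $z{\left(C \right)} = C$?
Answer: $- \frac{24336}{551} \approx -44.167$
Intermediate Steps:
$x = -210$ ($x = \left(-14\right) 15 = -210$)
$B{\left(d,r \right)} = \frac{6}{29}$
$I = 4$ ($I = \left(-5 + 3\right) \left(-2\right) = \left(-2\right) \left(-2\right) = 4$)
$F{\left(s \right)} = \frac{4}{s}$
$\left(B{\left(-14,-19 \right)} + x\right) F{\left(19 \right)} = \left(\frac{6}{29} - 210\right) \frac{4}{19} = - \frac{6084 \cdot 4 \cdot \frac{1}{19}}{29} = \left(- \frac{6084}{29}\right) \frac{4}{19} = - \frac{24336}{551}$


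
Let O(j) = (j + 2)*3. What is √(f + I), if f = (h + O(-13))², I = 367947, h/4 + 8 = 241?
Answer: 2*√294037 ≈ 1084.5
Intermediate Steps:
h = 932 (h = -32 + 4*241 = -32 + 964 = 932)
O(j) = 6 + 3*j (O(j) = (2 + j)*3 = 6 + 3*j)
f = 808201 (f = (932 + (6 + 3*(-13)))² = (932 + (6 - 39))² = (932 - 33)² = 899² = 808201)
√(f + I) = √(808201 + 367947) = √1176148 = 2*√294037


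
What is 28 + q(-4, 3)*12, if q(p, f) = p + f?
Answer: 16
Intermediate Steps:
q(p, f) = f + p
28 + q(-4, 3)*12 = 28 + (3 - 4)*12 = 28 - 1*12 = 28 - 12 = 16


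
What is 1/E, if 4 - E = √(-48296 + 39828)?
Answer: 1/2121 + I*√2117/4242 ≈ 0.00047148 + 0.010847*I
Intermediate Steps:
E = 4 - 2*I*√2117 (E = 4 - √(-48296 + 39828) = 4 - √(-8468) = 4 - 2*I*√2117 ≈ 4.0 - 92.022*I)
1/E = 1/(4 - 2*I*√2117)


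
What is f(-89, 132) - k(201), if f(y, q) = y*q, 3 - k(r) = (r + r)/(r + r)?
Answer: -11750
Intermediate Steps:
k(r) = 2 (k(r) = 3 - (r + r)/(r + r) = 3 - 2*r/(2*r) = 3 - 2*r*1/(2*r) = 3 - 1*1 = 3 - 1 = 2)
f(y, q) = q*y
f(-89, 132) - k(201) = 132*(-89) - 1*2 = -11748 - 2 = -11750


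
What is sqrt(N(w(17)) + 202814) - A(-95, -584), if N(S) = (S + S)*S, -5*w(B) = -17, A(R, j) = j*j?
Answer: -341056 + 4*sqrt(316933)/5 ≈ -3.4061e+5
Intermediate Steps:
A(R, j) = j**2
w(B) = 17/5 (w(B) = -1/5*(-17) = 17/5)
N(S) = 2*S**2 (N(S) = (2*S)*S = 2*S**2)
sqrt(N(w(17)) + 202814) - A(-95, -584) = sqrt(2*(17/5)**2 + 202814) - 1*(-584)**2 = sqrt(2*(289/25) + 202814) - 1*341056 = sqrt(578/25 + 202814) - 341056 = sqrt(5070928/25) - 341056 = 4*sqrt(316933)/5 - 341056 = -341056 + 4*sqrt(316933)/5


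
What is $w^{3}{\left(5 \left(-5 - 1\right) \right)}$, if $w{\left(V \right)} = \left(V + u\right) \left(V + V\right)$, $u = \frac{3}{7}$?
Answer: $\frac{1915864488000}{343} \approx 5.5856 \cdot 10^{9}$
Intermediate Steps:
$u = \frac{3}{7}$ ($u = 3 \cdot \frac{1}{7} = \frac{3}{7} \approx 0.42857$)
$w{\left(V \right)} = 2 V \left(\frac{3}{7} + V\right)$ ($w{\left(V \right)} = \left(V + \frac{3}{7}\right) \left(V + V\right) = \left(\frac{3}{7} + V\right) 2 V = 2 V \left(\frac{3}{7} + V\right)$)
$w^{3}{\left(5 \left(-5 - 1\right) \right)} = \left(\frac{2 \cdot 5 \left(-5 - 1\right) \left(3 + 7 \cdot 5 \left(-5 - 1\right)\right)}{7}\right)^{3} = \left(\frac{2 \cdot 5 \left(-6\right) \left(3 + 7 \cdot 5 \left(-6\right)\right)}{7}\right)^{3} = \left(\frac{2}{7} \left(-30\right) \left(3 + 7 \left(-30\right)\right)\right)^{3} = \left(\frac{2}{7} \left(-30\right) \left(3 - 210\right)\right)^{3} = \left(\frac{2}{7} \left(-30\right) \left(-207\right)\right)^{3} = \left(\frac{12420}{7}\right)^{3} = \frac{1915864488000}{343}$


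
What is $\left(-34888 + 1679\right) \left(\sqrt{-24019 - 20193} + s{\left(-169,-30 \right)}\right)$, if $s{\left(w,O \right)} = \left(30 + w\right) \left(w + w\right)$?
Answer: $-1560225238 - 66418 i \sqrt{11053} \approx -1.5602 \cdot 10^{9} - 6.9827 \cdot 10^{6} i$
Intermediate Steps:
$s{\left(w,O \right)} = 2 w \left(30 + w\right)$ ($s{\left(w,O \right)} = \left(30 + w\right) 2 w = 2 w \left(30 + w\right)$)
$\left(-34888 + 1679\right) \left(\sqrt{-24019 - 20193} + s{\left(-169,-30 \right)}\right) = \left(-34888 + 1679\right) \left(\sqrt{-24019 - 20193} + 2 \left(-169\right) \left(30 - 169\right)\right) = - 33209 \left(\sqrt{-44212} + 2 \left(-169\right) \left(-139\right)\right) = - 33209 \left(2 i \sqrt{11053} + 46982\right) = - 33209 \left(46982 + 2 i \sqrt{11053}\right) = -1560225238 - 66418 i \sqrt{11053}$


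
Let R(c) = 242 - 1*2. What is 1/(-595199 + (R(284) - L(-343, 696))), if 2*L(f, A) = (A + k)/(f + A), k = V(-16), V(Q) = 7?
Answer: -706/420041757 ≈ -1.6808e-6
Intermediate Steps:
k = 7
R(c) = 240 (R(c) = 242 - 2 = 240)
L(f, A) = (7 + A)/(2*(A + f)) (L(f, A) = ((A + 7)/(f + A))/2 = ((7 + A)/(A + f))/2 = (7 + A)/(2*(A + f)))
1/(-595199 + (R(284) - L(-343, 696))) = 1/(-595199 + (240 - (7 + 696)/(2*(696 - 343)))) = 1/(-595199 + (240 - 703/(2*353))) = 1/(-595199 + (240 - 1*703/706)) = 1/(-595199 + (240 - 703/706)) = 1/(-595199 + 168737/706) = 1/(-420041757/706) = -706/420041757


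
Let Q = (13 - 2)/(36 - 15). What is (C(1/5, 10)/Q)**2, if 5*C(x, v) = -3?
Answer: 3969/3025 ≈ 1.3121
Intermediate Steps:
C(x, v) = -3/5 (C(x, v) = (1/5)*(-3) = -3/5)
Q = 11/21 ≈ 0.52381
(C(1/5, 10)/Q)**2 = (-3/(5*11/21))**2 = (-3/5*21/11)**2 = (-63/55)**2 = 3969/3025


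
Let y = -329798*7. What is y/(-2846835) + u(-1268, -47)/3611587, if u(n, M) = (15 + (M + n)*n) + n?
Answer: 13080961717427/10281592277145 ≈ 1.2723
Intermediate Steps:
u(n, M) = 15 + n + n*(M + n) (u(n, M) = (15 + n*(M + n)) + n = 15 + n + n*(M + n))
y = -2308586
y/(-2846835) + u(-1268, -47)/3611587 = -2308586/(-2846835) + (15 - 1268 + (-1268)**2 - 47*(-1268))/3611587 = -2308586*(-1/2846835) + (15 - 1268 + 1607824 + 59596)*(1/3611587) = 2308586/2846835 + 1666167*(1/3611587) = 2308586/2846835 + 1666167/3611587 = 13080961717427/10281592277145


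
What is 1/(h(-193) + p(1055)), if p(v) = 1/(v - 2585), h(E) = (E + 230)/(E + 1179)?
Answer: 22185/818 ≈ 27.121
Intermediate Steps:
h(E) = (230 + E)/(1179 + E)
p(v) = 1/(-2585 + v)
1/(h(-193) + p(1055)) = 1/((230 - 193)/(1179 - 193) + 1/(-2585 + 1055)) = 1/(37/986 + 1/(-1530)) = 1/((1/986)*37 - 1/1530) = 1/(37/986 - 1/1530) = 1/(818/22185) = 22185/818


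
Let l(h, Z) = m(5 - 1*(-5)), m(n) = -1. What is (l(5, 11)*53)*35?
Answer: -1855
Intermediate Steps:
l(h, Z) = -1
(l(5, 11)*53)*35 = -1*53*35 = -53*35 = -1855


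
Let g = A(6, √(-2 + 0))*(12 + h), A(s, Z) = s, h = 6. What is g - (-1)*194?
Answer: 302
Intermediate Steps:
g = 108 (g = 6*(12 + 6) = 6*18 = 108)
g - (-1)*194 = 108 - (-1)*194 = 108 - 1*(-194) = 108 + 194 = 302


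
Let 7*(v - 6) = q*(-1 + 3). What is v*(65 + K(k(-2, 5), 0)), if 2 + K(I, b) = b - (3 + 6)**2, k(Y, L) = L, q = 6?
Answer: -972/7 ≈ -138.86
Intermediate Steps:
K(I, b) = -83 + b (K(I, b) = -2 + (b - (3 + 6)**2) = -2 + (b - 1*9**2) = -2 + (b - 1*81) = -2 + (b - 81) = -2 + (-81 + b) = -83 + b)
v = 54/7 (v = 6 + (6*(-1 + 3))/7 = 6 + (6*2)/7 = 6 + (1/7)*12 = 6 + 12/7 = 54/7 ≈ 7.7143)
v*(65 + K(k(-2, 5), 0)) = 54*(65 + (-83 + 0))/7 = 54*(65 - 83)/7 = (54/7)*(-18) = -972/7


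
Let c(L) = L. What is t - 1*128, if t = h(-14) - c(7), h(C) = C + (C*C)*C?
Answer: -2893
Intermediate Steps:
h(C) = C + C³ (h(C) = C + C²*C = C + C³)
t = -2765 (t = (-14 + (-14)³) - 1*7 = (-14 - 2744) - 7 = -2758 - 7 = -2765)
t - 1*128 = -2765 - 1*128 = -2765 - 128 = -2893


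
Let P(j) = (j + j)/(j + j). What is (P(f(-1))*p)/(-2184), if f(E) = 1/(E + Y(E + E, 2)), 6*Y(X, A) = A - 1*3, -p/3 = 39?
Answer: 3/56 ≈ 0.053571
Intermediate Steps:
p = -117 (p = -3*39 = -117)
Y(X, A) = -½ + A/6 (Y(X, A) = (A - 1*3)/6 = (A - 3)/6 = (-3 + A)/6 = -½ + A/6)
f(E) = 1/(-⅙ + E) (f(E) = 1/(E + (-½ + (⅙)*2)) = 1/(E + (-½ + ⅓)) = 1/(E - ⅙) = 1/(-⅙ + E))
P(j) = 1 (P(j) = (2*j)/((2*j)) = (2*j)*(1/(2*j)) = 1)
(P(f(-1))*p)/(-2184) = (1*(-117))/(-2184) = -117*(-1/2184) = 3/56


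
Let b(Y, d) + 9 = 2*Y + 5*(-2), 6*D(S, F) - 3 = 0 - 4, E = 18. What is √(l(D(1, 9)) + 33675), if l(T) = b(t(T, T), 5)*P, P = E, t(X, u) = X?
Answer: 69*√7 ≈ 182.56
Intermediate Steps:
D(S, F) = -⅙ (D(S, F) = ½ + (0 - 4)/6 = ½ + (⅙)*(-4) = ½ - ⅔ = -⅙)
b(Y, d) = -19 + 2*Y (b(Y, d) = -9 + (2*Y + 5*(-2)) = -9 + (2*Y - 10) = -9 + (-10 + 2*Y) = -19 + 2*Y)
P = 18
l(T) = -342 + 36*T (l(T) = (-19 + 2*T)*18 = -342 + 36*T)
√(l(D(1, 9)) + 33675) = √((-342 + 36*(-⅙)) + 33675) = √((-342 - 6) + 33675) = √(-348 + 33675) = √33327 = 69*√7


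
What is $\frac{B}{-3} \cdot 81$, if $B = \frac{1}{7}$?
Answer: $- \frac{27}{7} \approx -3.8571$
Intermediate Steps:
$B = \frac{1}{7} \approx 0.14286$
$\frac{B}{-3} \cdot 81 = \frac{1}{-3} \cdot \frac{1}{7} \cdot 81 = \left(- \frac{1}{3}\right) \frac{1}{7} \cdot 81 = \left(- \frac{1}{21}\right) 81 = - \frac{27}{7}$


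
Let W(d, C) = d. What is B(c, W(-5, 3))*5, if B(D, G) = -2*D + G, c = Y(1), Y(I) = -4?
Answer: 15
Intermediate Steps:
c = -4
B(D, G) = G - 2*D
B(c, W(-5, 3))*5 = (-5 - 2*(-4))*5 = (-5 + 8)*5 = 3*5 = 15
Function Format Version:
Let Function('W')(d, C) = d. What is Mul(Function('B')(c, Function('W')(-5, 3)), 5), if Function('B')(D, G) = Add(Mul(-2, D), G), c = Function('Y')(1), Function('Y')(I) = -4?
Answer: 15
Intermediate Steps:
c = -4
Function('B')(D, G) = Add(G, Mul(-2, D))
Mul(Function('B')(c, Function('W')(-5, 3)), 5) = Mul(Add(-5, Mul(-2, -4)), 5) = Mul(Add(-5, 8), 5) = Mul(3, 5) = 15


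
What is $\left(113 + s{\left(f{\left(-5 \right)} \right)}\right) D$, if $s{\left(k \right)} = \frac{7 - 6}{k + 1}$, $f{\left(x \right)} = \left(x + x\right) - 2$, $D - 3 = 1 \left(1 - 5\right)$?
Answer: $- \frac{1242}{11} \approx -112.91$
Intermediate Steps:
$D = -1$ ($D = 3 + 1 \left(1 - 5\right) = 3 + 1 \left(-4\right) = 3 - 4 = -1$)
$f{\left(x \right)} = -2 + 2 x$ ($f{\left(x \right)} = 2 x - 2 = -2 + 2 x$)
$s{\left(k \right)} = \frac{1}{1 + k}$ ($s{\left(k \right)} = 1 \frac{1}{1 + k} = \frac{1}{1 + k}$)
$\left(113 + s{\left(f{\left(-5 \right)} \right)}\right) D = \left(113 + \frac{1}{1 + \left(-2 + 2 \left(-5\right)\right)}\right) \left(-1\right) = \left(113 + \frac{1}{1 - 12}\right) \left(-1\right) = \left(113 + \frac{1}{-11}\right) \left(-1\right) = \left(113 - \frac{1}{11}\right) \left(-1\right) = \frac{1242}{11} \left(-1\right) = - \frac{1242}{11}$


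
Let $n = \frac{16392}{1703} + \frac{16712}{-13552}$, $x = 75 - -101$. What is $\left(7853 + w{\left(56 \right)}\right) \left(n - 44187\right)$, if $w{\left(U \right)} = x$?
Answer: $- \frac{146185230809591}{412126} \approx -3.5471 \cdot 10^{8}$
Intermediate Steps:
$x = 176$ ($x = 75 + 101 = 176$)
$w{\left(U \right)} = 176$
$n = \frac{24210481}{2884882}$ ($n = 16392 \cdot \frac{1}{1703} + 16712 \left(- \frac{1}{13552}\right) = \frac{16392}{1703} - \frac{2089}{1694} = \frac{24210481}{2884882} \approx 8.3922$)
$\left(7853 + w{\left(56 \right)}\right) \left(n - 44187\right) = \left(7853 + 176\right) \left(\frac{24210481}{2884882} - 44187\right) = 8029 \left(- \frac{127450070453}{2884882}\right) = - \frac{146185230809591}{412126}$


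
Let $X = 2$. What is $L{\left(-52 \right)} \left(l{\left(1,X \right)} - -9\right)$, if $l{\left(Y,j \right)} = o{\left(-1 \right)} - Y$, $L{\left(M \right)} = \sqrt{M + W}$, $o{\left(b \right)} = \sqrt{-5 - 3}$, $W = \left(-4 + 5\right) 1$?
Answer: $- 2 \sqrt{102} + 8 i \sqrt{51} \approx -20.199 + 57.131 i$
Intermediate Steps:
$W = 1$ ($W = 1 \cdot 1 = 1$)
$o{\left(b \right)} = 2 i \sqrt{2}$ ($o{\left(b \right)} = \sqrt{-8} = 2 i \sqrt{2}$)
$L{\left(M \right)} = \sqrt{1 + M}$ ($L{\left(M \right)} = \sqrt{M + 1} = \sqrt{1 + M}$)
$l{\left(Y,j \right)} = - Y + 2 i \sqrt{2}$ ($l{\left(Y,j \right)} = 2 i \sqrt{2} - Y = - Y + 2 i \sqrt{2}$)
$L{\left(-52 \right)} \left(l{\left(1,X \right)} - -9\right) = \sqrt{1 - 52} \left(\left(\left(-1\right) 1 + 2 i \sqrt{2}\right) - -9\right) = \sqrt{-51} \left(\left(-1 + 2 i \sqrt{2}\right) + 9\right) = i \sqrt{51} \left(8 + 2 i \sqrt{2}\right)$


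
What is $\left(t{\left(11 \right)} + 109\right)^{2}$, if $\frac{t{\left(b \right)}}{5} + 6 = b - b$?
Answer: $6241$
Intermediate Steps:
$t{\left(b \right)} = -30$ ($t{\left(b \right)} = -30 + 5 \left(b - b\right) = -30 + 5 \cdot 0 = -30 + 0 = -30$)
$\left(t{\left(11 \right)} + 109\right)^{2} = \left(-30 + 109\right)^{2} = 79^{2} = 6241$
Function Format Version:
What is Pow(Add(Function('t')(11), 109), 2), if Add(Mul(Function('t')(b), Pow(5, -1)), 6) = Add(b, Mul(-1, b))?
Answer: 6241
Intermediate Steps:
Function('t')(b) = -30 (Function('t')(b) = Add(-30, Mul(5, Add(b, Mul(-1, b)))) = Add(-30, Mul(5, 0)) = Add(-30, 0) = -30)
Pow(Add(Function('t')(11), 109), 2) = Pow(Add(-30, 109), 2) = Pow(79, 2) = 6241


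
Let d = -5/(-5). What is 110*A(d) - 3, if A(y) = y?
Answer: 107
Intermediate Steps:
d = 1 (d = -5*(-⅕) = 1)
110*A(d) - 3 = 110*1 - 3 = 110 - 3 = 107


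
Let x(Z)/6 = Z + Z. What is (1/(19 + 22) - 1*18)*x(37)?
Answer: -327228/41 ≈ -7981.2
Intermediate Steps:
x(Z) = 12*Z (x(Z) = 6*(Z + Z) = 6*(2*Z) = 12*Z)
(1/(19 + 22) - 1*18)*x(37) = (1/(19 + 22) - 1*18)*(12*37) = (1/41 - 18)*444 = -737/41*444 = -327228/41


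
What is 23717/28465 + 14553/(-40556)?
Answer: 547615507/1154426540 ≈ 0.47436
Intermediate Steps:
23717/28465 + 14553/(-40556) = 23717*(1/28465) + 14553*(-1/40556) = 23717/28465 - 14553/40556 = 547615507/1154426540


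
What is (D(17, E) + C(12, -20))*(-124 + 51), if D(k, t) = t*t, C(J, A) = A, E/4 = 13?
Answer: -195932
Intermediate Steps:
E = 52 (E = 4*13 = 52)
D(k, t) = t²
(D(17, E) + C(12, -20))*(-124 + 51) = (52² - 20)*(-124 + 51) = (2704 - 20)*(-73) = 2684*(-73) = -195932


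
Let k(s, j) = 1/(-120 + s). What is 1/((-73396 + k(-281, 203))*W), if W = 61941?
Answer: -401/1823034937977 ≈ -2.1996e-10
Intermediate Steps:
1/((-73396 + k(-281, 203))*W) = 1/(-73396 + 1/(-120 - 281)*61941) = (1/61941)/(-73396 + 1/(-401)) = (1/61941)/(-73396 - 1/401) = (1/61941)/(-29431797/401) = -401/29431797*1/61941 = -401/1823034937977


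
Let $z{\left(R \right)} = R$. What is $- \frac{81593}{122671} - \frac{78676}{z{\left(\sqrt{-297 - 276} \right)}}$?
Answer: $- \frac{81593}{122671} + \frac{78676 i \sqrt{573}}{573} \approx -0.66514 + 3286.7 i$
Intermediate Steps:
$- \frac{81593}{122671} - \frac{78676}{z{\left(\sqrt{-297 - 276} \right)}} = - \frac{81593}{122671} - \frac{78676}{\sqrt{-297 - 276}} = \left(-81593\right) \frac{1}{122671} - \frac{78676}{\sqrt{-573}} = - \frac{81593}{122671} - \frac{78676}{i \sqrt{573}} = - \frac{81593}{122671} - 78676 \left(- \frac{i \sqrt{573}}{573}\right) = - \frac{81593}{122671} + \frac{78676 i \sqrt{573}}{573}$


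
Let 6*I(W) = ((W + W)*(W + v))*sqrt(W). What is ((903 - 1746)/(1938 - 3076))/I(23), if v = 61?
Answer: 843*sqrt(23)/16856056 ≈ 0.00023985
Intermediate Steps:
I(W) = W**(3/2)*(61 + W)/3 (I(W) = (((W + W)*(W + 61))*sqrt(W))/6 = (((2*W)*(61 + W))*sqrt(W))/6 = ((2*W*(61 + W))*sqrt(W))/6 = (2*W**(3/2)*(61 + W))/6 = W**(3/2)*(61 + W)/3)
((903 - 1746)/(1938 - 3076))/I(23) = ((903 - 1746)/(1938 - 3076))/((23**(3/2)*(61 + 23)/3)) = (-843/(-1138))/(((1/3)*(23*sqrt(23))*84)) = (-843*(-1/1138))/((644*sqrt(23))) = 843*(sqrt(23)/14812)/1138 = 843*sqrt(23)/16856056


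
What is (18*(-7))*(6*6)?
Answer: -4536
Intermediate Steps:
(18*(-7))*(6*6) = -126*36 = -4536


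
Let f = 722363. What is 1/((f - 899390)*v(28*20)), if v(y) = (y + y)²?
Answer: -1/222062668800 ≈ -4.5032e-12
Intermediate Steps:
v(y) = 4*y² (v(y) = (2*y)² = 4*y²)
1/((f - 899390)*v(28*20)) = 1/((722363 - 899390)*((4*(28*20)²))) = 1/((-177027)*((4*560²))) = -1/(177027*(4*313600)) = -1/177027/1254400 = -1/177027*1/1254400 = -1/222062668800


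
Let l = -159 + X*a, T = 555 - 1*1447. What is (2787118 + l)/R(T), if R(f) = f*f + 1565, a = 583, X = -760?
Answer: 260431/88581 ≈ 2.9400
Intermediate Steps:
T = -892 (T = 555 - 1447 = -892)
R(f) = 1565 + f**2 (R(f) = f**2 + 1565 = 1565 + f**2)
l = -443239 (l = -159 - 760*583 = -159 - 443080 = -443239)
(2787118 + l)/R(T) = (2787118 - 443239)/(1565 + (-892)**2) = 2343879/(1565 + 795664) = 2343879/797229 = 2343879*(1/797229) = 260431/88581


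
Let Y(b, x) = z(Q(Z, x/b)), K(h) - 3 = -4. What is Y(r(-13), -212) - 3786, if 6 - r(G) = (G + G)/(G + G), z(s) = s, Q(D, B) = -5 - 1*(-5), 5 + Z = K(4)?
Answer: -3786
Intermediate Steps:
K(h) = -1 (K(h) = 3 - 4 = -1)
Z = -6 (Z = -5 - 1 = -6)
Q(D, B) = 0 (Q(D, B) = -5 + 5 = 0)
r(G) = 5 (r(G) = 6 - (G + G)/(G + G) = 6 - 2*G/(2*G) = 6 - 2*G*1/(2*G) = 6 - 1*1 = 6 - 1 = 5)
Y(b, x) = 0
Y(r(-13), -212) - 3786 = 0 - 3786 = -3786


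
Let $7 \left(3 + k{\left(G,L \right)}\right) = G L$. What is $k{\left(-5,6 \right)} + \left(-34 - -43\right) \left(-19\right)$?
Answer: $- \frac{1248}{7} \approx -178.29$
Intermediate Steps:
$k{\left(G,L \right)} = -3 + \frac{G L}{7}$
$k{\left(-5,6 \right)} + \left(-34 - -43\right) \left(-19\right) = \left(-3 + \frac{1}{7} \left(-5\right) 6\right) + \left(-34 - -43\right) \left(-19\right) = \left(-3 - \frac{30}{7}\right) + \left(-34 + 43\right) \left(-19\right) = - \frac{51}{7} + 9 \left(-19\right) = - \frac{51}{7} - 171 = - \frac{1248}{7}$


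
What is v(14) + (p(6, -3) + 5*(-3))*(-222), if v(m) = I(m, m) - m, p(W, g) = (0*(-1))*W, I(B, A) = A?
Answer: 3330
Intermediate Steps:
p(W, g) = 0 (p(W, g) = 0*W = 0)
v(m) = 0 (v(m) = m - m = 0)
v(14) + (p(6, -3) + 5*(-3))*(-222) = 0 + (0 + 5*(-3))*(-222) = 0 + (0 - 15)*(-222) = 0 - 15*(-222) = 0 + 3330 = 3330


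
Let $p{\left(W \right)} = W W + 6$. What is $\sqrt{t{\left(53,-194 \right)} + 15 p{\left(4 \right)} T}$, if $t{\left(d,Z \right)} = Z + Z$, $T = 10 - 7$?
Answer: $\sqrt{602} \approx 24.536$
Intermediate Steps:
$T = 3$
$p{\left(W \right)} = 6 + W^{2}$ ($p{\left(W \right)} = W^{2} + 6 = 6 + W^{2}$)
$t{\left(d,Z \right)} = 2 Z$
$\sqrt{t{\left(53,-194 \right)} + 15 p{\left(4 \right)} T} = \sqrt{2 \left(-194\right) + 15 \left(6 + 4^{2}\right) 3} = \sqrt{-388 + 15 \left(6 + 16\right) 3} = \sqrt{-388 + 15 \cdot 22 \cdot 3} = \sqrt{-388 + 330 \cdot 3} = \sqrt{-388 + 990} = \sqrt{602}$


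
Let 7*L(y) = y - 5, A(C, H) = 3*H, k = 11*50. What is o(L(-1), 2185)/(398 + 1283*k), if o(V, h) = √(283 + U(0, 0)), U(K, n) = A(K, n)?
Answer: √283/706048 ≈ 2.3826e-5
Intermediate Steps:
k = 550
U(K, n) = 3*n
L(y) = -5/7 + y/7 (L(y) = (y - 5)/7 = (-5 + y)/7 = -5/7 + y/7)
o(V, h) = √283 (o(V, h) = √(283 + 3*0) = √(283 + 0) = √283)
o(L(-1), 2185)/(398 + 1283*k) = √283/(398 + 1283*550) = √283/(398 + 705650) = √283/706048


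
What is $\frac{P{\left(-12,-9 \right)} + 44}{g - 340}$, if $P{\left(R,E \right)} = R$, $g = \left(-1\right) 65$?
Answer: $- \frac{32}{405} \approx -0.079012$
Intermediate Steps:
$g = -65$
$\frac{P{\left(-12,-9 \right)} + 44}{g - 340} = \frac{-12 + 44}{-65 - 340} = \frac{32}{-405} = 32 \left(- \frac{1}{405}\right) = - \frac{32}{405}$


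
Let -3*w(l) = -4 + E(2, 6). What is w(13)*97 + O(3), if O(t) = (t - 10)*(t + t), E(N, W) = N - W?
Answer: 650/3 ≈ 216.67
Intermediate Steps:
w(l) = 8/3 (w(l) = -(-4 + (2 - 1*6))/3 = -(-4 + (2 - 6))/3 = -(-4 - 4)/3 = -1/3*(-8) = 8/3)
O(t) = 2*t*(-10 + t) (O(t) = (-10 + t)*(2*t) = 2*t*(-10 + t))
w(13)*97 + O(3) = (8/3)*97 + 2*3*(-10 + 3) = 776/3 + 2*3*(-7) = 776/3 - 42 = 650/3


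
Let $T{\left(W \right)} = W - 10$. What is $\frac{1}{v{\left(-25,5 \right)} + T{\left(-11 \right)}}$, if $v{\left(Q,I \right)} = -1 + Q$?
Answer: $- \frac{1}{47} \approx -0.021277$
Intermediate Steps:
$T{\left(W \right)} = -10 + W$ ($T{\left(W \right)} = W - 10 = -10 + W$)
$\frac{1}{v{\left(-25,5 \right)} + T{\left(-11 \right)}} = \frac{1}{\left(-1 - 25\right) - 21} = \frac{1}{-26 - 21} = \frac{1}{-47} = - \frac{1}{47}$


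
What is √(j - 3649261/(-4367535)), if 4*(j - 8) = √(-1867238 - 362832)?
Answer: √(674164683805740 + 19075361976225*I*√2230070)/8735070 ≈ 13.825 + 13.502*I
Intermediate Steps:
j = 8 + I*√2230070/4 (j = 8 + √(-1867238 - 362832)/4 = 8 + √(-2230070)/4 = 8 + (I*√2230070)/4 = 8 + I*√2230070/4 ≈ 8.0 + 373.34*I)
√(j - 3649261/(-4367535)) = √((8 + I*√2230070/4) - 3649261/(-4367535)) = √((8 + I*√2230070/4) - 3649261*(-1/4367535)) = √((8 + I*√2230070/4) + 3649261/4367535) = √(38589541/4367535 + I*√2230070/4)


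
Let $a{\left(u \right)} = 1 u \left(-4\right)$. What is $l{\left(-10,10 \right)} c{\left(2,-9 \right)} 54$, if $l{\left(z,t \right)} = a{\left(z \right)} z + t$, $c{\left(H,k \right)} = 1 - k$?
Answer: $-210600$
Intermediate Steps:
$a{\left(u \right)} = - 4 u$ ($a{\left(u \right)} = u \left(-4\right) = - 4 u$)
$l{\left(z,t \right)} = t - 4 z^{2}$ ($l{\left(z,t \right)} = - 4 z z + t = - 4 z^{2} + t = t - 4 z^{2}$)
$l{\left(-10,10 \right)} c{\left(2,-9 \right)} 54 = \left(10 - 4 \left(-10\right)^{2}\right) \left(1 - -9\right) 54 = \left(10 - 400\right) \left(1 + 9\right) 54 = \left(10 - 400\right) 10 \cdot 54 = \left(-390\right) 10 \cdot 54 = \left(-3900\right) 54 = -210600$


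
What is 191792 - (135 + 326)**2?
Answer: -20729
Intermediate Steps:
191792 - (135 + 326)**2 = 191792 - 1*461**2 = 191792 - 1*212521 = 191792 - 212521 = -20729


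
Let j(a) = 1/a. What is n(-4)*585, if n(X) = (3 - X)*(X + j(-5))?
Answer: -17199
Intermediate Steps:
j(a) = 1/a
n(X) = (3 - X)*(-⅕ + X) (n(X) = (3 - X)*(X + 1/(-5)) = (3 - X)*(X - ⅕) = (3 - X)*(-⅕ + X))
n(-4)*585 = (-⅗ - 1*(-4)² + (16/5)*(-4))*585 = (-⅗ - 1*16 - 64/5)*585 = (-⅗ - 16 - 64/5)*585 = -147/5*585 = -17199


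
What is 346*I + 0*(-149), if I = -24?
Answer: -8304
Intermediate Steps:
346*I + 0*(-149) = 346*(-24) + 0*(-149) = -8304 + 0 = -8304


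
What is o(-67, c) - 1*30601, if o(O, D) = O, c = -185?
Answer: -30668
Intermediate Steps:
o(-67, c) - 1*30601 = -67 - 1*30601 = -67 - 30601 = -30668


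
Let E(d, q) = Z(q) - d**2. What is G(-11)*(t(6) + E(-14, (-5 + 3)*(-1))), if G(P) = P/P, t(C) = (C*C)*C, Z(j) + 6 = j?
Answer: 16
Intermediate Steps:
Z(j) = -6 + j
E(d, q) = -6 + q - d**2 (E(d, q) = (-6 + q) - d**2 = -6 + q - d**2)
t(C) = C**3 (t(C) = C**2*C = C**3)
G(P) = 1
G(-11)*(t(6) + E(-14, (-5 + 3)*(-1))) = 1*(6**3 + (-6 + (-5 + 3)*(-1) - 1*(-14)**2)) = 1*(216 + (-6 - 2*(-1) - 1*196)) = 1*(216 + (-6 + 2 - 196)) = 1*(216 - 200) = 1*16 = 16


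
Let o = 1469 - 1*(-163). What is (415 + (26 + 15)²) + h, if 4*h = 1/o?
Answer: 13682689/6528 ≈ 2096.0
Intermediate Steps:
o = 1632 (o = 1469 + 163 = 1632)
h = 1/6528 (h = (¼)/1632 = (¼)*(1/1632) = 1/6528 ≈ 0.00015319)
(415 + (26 + 15)²) + h = (415 + (26 + 15)²) + 1/6528 = (415 + 41²) + 1/6528 = (415 + 1681) + 1/6528 = 2096 + 1/6528 = 13682689/6528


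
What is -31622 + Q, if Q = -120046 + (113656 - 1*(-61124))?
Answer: 23112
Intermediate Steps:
Q = 54734 (Q = -120046 + (113656 + 61124) = -120046 + 174780 = 54734)
-31622 + Q = -31622 + 54734 = 23112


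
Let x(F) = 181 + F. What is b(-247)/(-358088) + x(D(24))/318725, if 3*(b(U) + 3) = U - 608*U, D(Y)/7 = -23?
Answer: -1194044168/8559869835 ≈ -0.13949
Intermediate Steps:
D(Y) = -161 (D(Y) = 7*(-23) = -161)
b(U) = -3 - 607*U/3 (b(U) = -3 + (U - 608*U)/3 = -3 + (-607*U)/3 = -3 - 607*U/3)
b(-247)/(-358088) + x(D(24))/318725 = (-3 - 607/3*(-247))/(-358088) + (181 - 161)/318725 = (-3 + 149929/3)*(-1/358088) + 20*(1/318725) = (149920/3)*(-1/358088) + 4/63745 = -18740/134283 + 4/63745 = -1194044168/8559869835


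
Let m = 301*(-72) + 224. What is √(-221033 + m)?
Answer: I*√242481 ≈ 492.42*I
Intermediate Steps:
m = -21448 (m = -21672 + 224 = -21448)
√(-221033 + m) = √(-221033 - 21448) = √(-242481) = I*√242481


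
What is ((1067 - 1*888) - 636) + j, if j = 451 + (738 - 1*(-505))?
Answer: 1237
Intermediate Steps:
j = 1694 (j = 451 + (738 + 505) = 451 + 1243 = 1694)
((1067 - 1*888) - 636) + j = ((1067 - 1*888) - 636) + 1694 = ((1067 - 888) - 636) + 1694 = (179 - 636) + 1694 = -457 + 1694 = 1237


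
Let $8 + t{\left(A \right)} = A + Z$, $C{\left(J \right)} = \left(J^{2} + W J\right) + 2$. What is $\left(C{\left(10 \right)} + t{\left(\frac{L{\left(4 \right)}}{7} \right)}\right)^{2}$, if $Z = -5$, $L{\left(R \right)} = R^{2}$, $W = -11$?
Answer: $\frac{17161}{49} \approx 350.22$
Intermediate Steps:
$C{\left(J \right)} = 2 + J^{2} - 11 J$ ($C{\left(J \right)} = \left(J^{2} - 11 J\right) + 2 = 2 + J^{2} - 11 J$)
$t{\left(A \right)} = -13 + A$ ($t{\left(A \right)} = -8 + \left(A - 5\right) = -8 + \left(-5 + A\right) = -13 + A$)
$\left(C{\left(10 \right)} + t{\left(\frac{L{\left(4 \right)}}{7} \right)}\right)^{2} = \left(\left(2 + 10^{2} - 110\right) - \left(13 - \frac{4^{2}}{7}\right)\right)^{2} = \left(\left(2 + 100 - 110\right) + \left(-13 + 16 \cdot \frac{1}{7}\right)\right)^{2} = \left(-8 + \left(-13 + \frac{16}{7}\right)\right)^{2} = \left(-8 - \frac{75}{7}\right)^{2} = \left(- \frac{131}{7}\right)^{2} = \frac{17161}{49}$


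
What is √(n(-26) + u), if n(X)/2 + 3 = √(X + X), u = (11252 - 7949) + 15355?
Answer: 2*√(4663 + I*√13) ≈ 136.57 + 0.052801*I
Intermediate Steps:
u = 18658 (u = 3303 + 15355 = 18658)
n(X) = -6 + 2*√2*√X (n(X) = -6 + 2*√(X + X) = -6 + 2*√(2*X) = -6 + 2*(√2*√X) = -6 + 2*√2*√X)
√(n(-26) + u) = √((-6 + 2*√2*√(-26)) + 18658) = √((-6 + 2*√2*(I*√26)) + 18658) = √((-6 + 4*I*√13) + 18658) = √(18652 + 4*I*√13)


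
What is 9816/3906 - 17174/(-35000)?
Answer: 4888591/1627500 ≈ 3.0037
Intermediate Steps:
9816/3906 - 17174/(-35000) = 9816*(1/3906) - 17174*(-1/35000) = 1636/651 + 8587/17500 = 4888591/1627500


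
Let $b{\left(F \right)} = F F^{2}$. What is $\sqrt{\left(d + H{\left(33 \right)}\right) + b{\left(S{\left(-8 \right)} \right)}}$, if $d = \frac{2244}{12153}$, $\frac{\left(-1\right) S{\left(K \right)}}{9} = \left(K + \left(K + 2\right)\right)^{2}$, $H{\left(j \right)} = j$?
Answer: $\frac{i \sqrt{90078309282538163}}{4051} \approx 74088.0 i$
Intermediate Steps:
$S{\left(K \right)} = - 9 \left(2 + 2 K\right)^{2}$ ($S{\left(K \right)} = - 9 \left(K + \left(K + 2\right)\right)^{2} = - 9 \left(K + \left(2 + K\right)\right)^{2} = - 9 \left(2 + 2 K\right)^{2}$)
$b{\left(F \right)} = F^{3}$
$d = \frac{748}{4051}$ ($d = 2244 \cdot \frac{1}{12153} = \frac{748}{4051} \approx 0.18465$)
$\sqrt{\left(d + H{\left(33 \right)}\right) + b{\left(S{\left(-8 \right)} \right)}} = \sqrt{\left(\frac{748}{4051} + 33\right) + \left(- 36 \left(1 - 8\right)^{2}\right)^{3}} = \sqrt{\frac{134431}{4051} + \left(- 36 \left(-7\right)^{2}\right)^{3}} = \sqrt{\frac{134431}{4051} + \left(\left(-36\right) 49\right)^{3}} = \sqrt{\frac{134431}{4051} + \left(-1764\right)^{3}} = \sqrt{\frac{134431}{4051} - 5489031744} = \sqrt{- \frac{22236067460513}{4051}} = \frac{i \sqrt{90078309282538163}}{4051}$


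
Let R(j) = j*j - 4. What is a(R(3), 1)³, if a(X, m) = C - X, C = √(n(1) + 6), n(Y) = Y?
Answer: (-5 + √7)³ ≈ -13.048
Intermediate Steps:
R(j) = -4 + j² (R(j) = j² - 4 = -4 + j²)
C = √7 (C = √(1 + 6) = √7 ≈ 2.6458)
a(X, m) = √7 - X
a(R(3), 1)³ = (√7 - (-4 + 3²))³ = (√7 - (-4 + 9))³ = (√7 - 1*5)³ = (√7 - 5)³ = (-5 + √7)³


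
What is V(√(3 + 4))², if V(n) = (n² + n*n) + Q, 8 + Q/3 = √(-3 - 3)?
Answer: 46 - 60*I*√6 ≈ 46.0 - 146.97*I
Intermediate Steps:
Q = -24 + 3*I*√6 (Q = -24 + 3*√(-3 - 3) = -24 + 3*√(-6) = -24 + 3*(I*√6) = -24 + 3*I*√6 ≈ -24.0 + 7.3485*I)
V(n) = -24 + 2*n² + 3*I*√6 (V(n) = (n² + n*n) + (-24 + 3*I*√6) = (n² + n²) + (-24 + 3*I*√6) = 2*n² + (-24 + 3*I*√6) = -24 + 2*n² + 3*I*√6)
V(√(3 + 4))² = (-24 + 2*(√(3 + 4))² + 3*I*√6)² = (-24 + 2*(√7)² + 3*I*√6)² = (-24 + 2*7 + 3*I*√6)² = (-24 + 14 + 3*I*√6)² = (-10 + 3*I*√6)²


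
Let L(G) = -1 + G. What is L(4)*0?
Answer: 0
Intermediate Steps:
L(4)*0 = (-1 + 4)*0 = 3*0 = 0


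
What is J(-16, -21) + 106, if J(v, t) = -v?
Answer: 122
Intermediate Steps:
J(-16, -21) + 106 = -1*(-16) + 106 = 16 + 106 = 122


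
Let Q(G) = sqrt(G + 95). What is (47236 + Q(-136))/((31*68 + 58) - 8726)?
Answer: -11809/1640 - I*sqrt(41)/6560 ≈ -7.2006 - 0.00097609*I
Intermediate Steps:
Q(G) = sqrt(95 + G)
(47236 + Q(-136))/((31*68 + 58) - 8726) = (47236 + sqrt(95 - 136))/((31*68 + 58) - 8726) = (47236 + sqrt(-41))/((2108 + 58) - 8726) = (47236 + I*sqrt(41))/(2166 - 8726) = (47236 + I*sqrt(41))/(-6560) = (47236 + I*sqrt(41))*(-1/6560) = -11809/1640 - I*sqrt(41)/6560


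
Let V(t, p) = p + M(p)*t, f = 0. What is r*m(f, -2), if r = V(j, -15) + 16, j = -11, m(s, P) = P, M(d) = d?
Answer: -332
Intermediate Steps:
V(t, p) = p + p*t
r = 166 (r = -15*(1 - 11) + 16 = -15*(-10) + 16 = 150 + 16 = 166)
r*m(f, -2) = 166*(-2) = -332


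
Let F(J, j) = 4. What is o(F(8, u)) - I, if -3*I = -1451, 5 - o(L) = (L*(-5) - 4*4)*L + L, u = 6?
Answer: -1016/3 ≈ -338.67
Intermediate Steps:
o(L) = 5 - L - L*(-16 - 5*L) (o(L) = 5 - ((L*(-5) - 4*4)*L + L) = 5 - ((-5*L - 16)*L + L) = 5 - ((-16 - 5*L)*L + L) = 5 - (L*(-16 - 5*L) + L) = 5 - (L + L*(-16 - 5*L)) = 5 + (-L - L*(-16 - 5*L)) = 5 - L - L*(-16 - 5*L))
I = 1451/3 (I = -⅓*(-1451) = 1451/3 ≈ 483.67)
o(F(8, u)) - I = (5 + 5*4² + 15*4) - 1*1451/3 = (5 + 5*16 + 60) - 1451/3 = (5 + 80 + 60) - 1451/3 = 145 - 1451/3 = -1016/3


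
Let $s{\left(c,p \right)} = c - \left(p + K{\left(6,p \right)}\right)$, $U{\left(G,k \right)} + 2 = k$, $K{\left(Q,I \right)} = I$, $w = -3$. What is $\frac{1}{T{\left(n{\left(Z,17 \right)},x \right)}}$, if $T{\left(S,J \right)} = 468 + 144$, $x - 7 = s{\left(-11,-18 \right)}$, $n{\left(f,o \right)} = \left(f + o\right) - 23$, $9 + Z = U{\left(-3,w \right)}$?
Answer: $\frac{1}{612} \approx 0.001634$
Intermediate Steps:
$U{\left(G,k \right)} = -2 + k$
$Z = -14$ ($Z = -9 - 5 = -14$)
$n{\left(f,o \right)} = -23 + f + o$
$s{\left(c,p \right)} = c - 2 p$ ($s{\left(c,p \right)} = c - \left(p + p\right) = c - 2 p$)
$x = 32$ ($x = 7 - -25 = 7 + \left(-11 + 36\right) = 7 + 25 = 32$)
$T{\left(S,J \right)} = 612$
$\frac{1}{T{\left(n{\left(Z,17 \right)},x \right)}} = \frac{1}{612}$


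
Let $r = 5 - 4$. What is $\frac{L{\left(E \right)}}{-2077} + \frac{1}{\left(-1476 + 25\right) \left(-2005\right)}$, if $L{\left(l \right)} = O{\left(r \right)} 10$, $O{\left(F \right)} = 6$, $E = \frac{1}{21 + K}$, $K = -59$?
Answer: $- \frac{174553223}{6042522635} \approx -0.028887$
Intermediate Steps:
$E = - \frac{1}{38}$ ($E = \frac{1}{21 - 59} = \frac{1}{-38} = - \frac{1}{38} \approx -0.026316$)
$r = 1$
$L{\left(l \right)} = 60$ ($L{\left(l \right)} = 6 \cdot 10 = 60$)
$\frac{L{\left(E \right)}}{-2077} + \frac{1}{\left(-1476 + 25\right) \left(-2005\right)} = \frac{60}{-2077} + \frac{1}{\left(-1476 + 25\right) \left(-2005\right)} = 60 \left(- \frac{1}{2077}\right) + \frac{1}{-1451} \left(- \frac{1}{2005}\right) = - \frac{60}{2077} - - \frac{1}{2909255} = - \frac{60}{2077} + \frac{1}{2909255} = - \frac{174553223}{6042522635}$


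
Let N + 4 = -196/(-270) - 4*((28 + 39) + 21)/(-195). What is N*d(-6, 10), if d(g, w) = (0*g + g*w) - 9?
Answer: 59294/585 ≈ 101.36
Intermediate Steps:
d(g, w) = -9 + g*w (d(g, w) = (0 + g*w) - 9 = g*w - 9 = -9 + g*w)
N = -2578/1755 (N = -4 + (-196/(-270) - 4*((28 + 39) + 21)/(-195)) = -4 + (-196*(-1/270) - 4*(67 + 21)*(-1/195)) = -4 + (98/135 - 4*88*(-1/195)) = -4 + (98/135 - 352*(-1/195)) = -4 + (98/135 + 352/195) = -4 + 4442/1755 = -2578/1755 ≈ -1.4689)
N*d(-6, 10) = -2578*(-9 - 6*10)/1755 = -2578*(-9 - 60)/1755 = -2578/1755*(-69) = 59294/585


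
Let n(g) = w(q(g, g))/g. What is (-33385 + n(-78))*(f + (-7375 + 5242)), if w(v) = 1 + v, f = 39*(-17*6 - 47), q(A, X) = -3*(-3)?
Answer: 3447748960/13 ≈ 2.6521e+8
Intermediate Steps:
q(A, X) = 9
f = -5811 (f = 39*(-102 - 47) = 39*(-149) = -5811)
n(g) = 10/g (n(g) = (1 + 9)/g = 10/g)
(-33385 + n(-78))*(f + (-7375 + 5242)) = (-33385 + 10/(-78))*(-5811 + (-7375 + 5242)) = (-33385 + 10*(-1/78))*(-5811 - 2133) = (-33385 - 5/39)*(-7944) = -1302020/39*(-7944) = 3447748960/13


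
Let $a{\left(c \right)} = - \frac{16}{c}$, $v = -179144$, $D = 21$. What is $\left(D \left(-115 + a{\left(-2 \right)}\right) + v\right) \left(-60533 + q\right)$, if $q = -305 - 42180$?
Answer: $18686538038$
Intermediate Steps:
$q = -42485$ ($q = -305 - 42180 = -42485$)
$\left(D \left(-115 + a{\left(-2 \right)}\right) + v\right) \left(-60533 + q\right) = \left(21 \left(-115 - \frac{16}{-2}\right) - 179144\right) \left(-60533 - 42485\right) = \left(21 \left(-115 - -8\right) - 179144\right) \left(-103018\right) = \left(21 \left(-115 + 8\right) - 179144\right) \left(-103018\right) = \left(21 \left(-107\right) - 179144\right) \left(-103018\right) = \left(-2247 - 179144\right) \left(-103018\right) = \left(-181391\right) \left(-103018\right) = 18686538038$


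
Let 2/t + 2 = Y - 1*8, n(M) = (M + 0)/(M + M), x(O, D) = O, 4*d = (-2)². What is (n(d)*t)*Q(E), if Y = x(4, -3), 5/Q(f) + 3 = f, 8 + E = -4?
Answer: 1/18 ≈ 0.055556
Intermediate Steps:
E = -12 (E = -8 - 4 = -12)
d = 1 (d = (¼)*(-2)² = (¼)*4 = 1)
n(M) = ½ (n(M) = M/((2*M)) = M*(1/(2*M)) = ½)
Q(f) = 5/(-3 + f)
Y = 4
t = -⅓ (t = 2/(-2 + (4 - 1*8)) = 2/(-2 + (4 - 8)) = 2/(-2 - 4) = 2/(-6) = 2*(-⅙) = -⅓ ≈ -0.33333)
(n(d)*t)*Q(E) = ((½)*(-⅓))*(5/(-3 - 12)) = -5/(6*(-15)) = -5*(-1)/(6*15) = -⅙*(-⅓) = 1/18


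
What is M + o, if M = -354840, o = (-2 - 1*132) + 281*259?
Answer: -282195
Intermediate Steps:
o = 72645 (o = (-2 - 132) + 72779 = -134 + 72779 = 72645)
M + o = -354840 + 72645 = -282195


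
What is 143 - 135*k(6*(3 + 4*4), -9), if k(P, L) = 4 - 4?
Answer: 143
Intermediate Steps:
k(P, L) = 0
143 - 135*k(6*(3 + 4*4), -9) = 143 - 135*0 = 143 + 0 = 143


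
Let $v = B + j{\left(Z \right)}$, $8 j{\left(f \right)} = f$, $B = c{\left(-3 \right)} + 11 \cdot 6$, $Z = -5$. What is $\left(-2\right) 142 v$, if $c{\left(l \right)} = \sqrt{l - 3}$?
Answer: $- \frac{37133}{2} - 284 i \sqrt{6} \approx -18567.0 - 695.66 i$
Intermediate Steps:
$c{\left(l \right)} = \sqrt{-3 + l}$
$B = 66 + i \sqrt{6}$ ($B = \sqrt{-3 - 3} + 11 \cdot 6 = \sqrt{-6} + 66 = i \sqrt{6} + 66 = 66 + i \sqrt{6} \approx 66.0 + 2.4495 i$)
$j{\left(f \right)} = \frac{f}{8}$
$v = \frac{523}{8} + i \sqrt{6}$ ($v = \left(66 + i \sqrt{6}\right) + \frac{1}{8} \left(-5\right) = \left(66 + i \sqrt{6}\right) - \frac{5}{8} = \frac{523}{8} + i \sqrt{6} \approx 65.375 + 2.4495 i$)
$\left(-2\right) 142 v = \left(-2\right) 142 \left(\frac{523}{8} + i \sqrt{6}\right) = - 284 \left(\frac{523}{8} + i \sqrt{6}\right) = - \frac{37133}{2} - 284 i \sqrt{6}$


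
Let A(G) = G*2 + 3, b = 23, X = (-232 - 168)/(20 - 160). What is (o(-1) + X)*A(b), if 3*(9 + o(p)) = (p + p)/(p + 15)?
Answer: -910/3 ≈ -303.33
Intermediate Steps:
X = 20/7 (X = -400/(-140) = -400*(-1/140) = 20/7 ≈ 2.8571)
o(p) = -9 + 2*p/(3*(15 + p)) (o(p) = -9 + ((p + p)/(p + 15))/3 = -9 + ((2*p)/(15 + p))/3 = -9 + (2*p/(15 + p))/3 = -9 + 2*p/(3*(15 + p)))
A(G) = 3 + 2*G (A(G) = 2*G + 3 = 3 + 2*G)
(o(-1) + X)*A(b) = (5*(-81 - 5*(-1))/(3*(15 - 1)) + 20/7)*(3 + 2*23) = ((5/3)*(-81 + 5)/14 + 20/7)*(3 + 46) = ((5/3)*(1/14)*(-76) + 20/7)*49 = (-190/21 + 20/7)*49 = -130/21*49 = -910/3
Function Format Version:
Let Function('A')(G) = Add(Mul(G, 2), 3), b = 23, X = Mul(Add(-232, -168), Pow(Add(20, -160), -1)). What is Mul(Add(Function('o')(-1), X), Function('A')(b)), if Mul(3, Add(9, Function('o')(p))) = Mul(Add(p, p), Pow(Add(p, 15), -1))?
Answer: Rational(-910, 3) ≈ -303.33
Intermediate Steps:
X = Rational(20, 7) (X = Mul(-400, Pow(-140, -1)) = Mul(-400, Rational(-1, 140)) = Rational(20, 7) ≈ 2.8571)
Function('o')(p) = Add(-9, Mul(Rational(2, 3), p, Pow(Add(15, p), -1))) (Function('o')(p) = Add(-9, Mul(Rational(1, 3), Mul(Add(p, p), Pow(Add(p, 15), -1)))) = Add(-9, Mul(Rational(1, 3), Mul(Mul(2, p), Pow(Add(15, p), -1)))) = Add(-9, Mul(Rational(1, 3), Mul(2, p, Pow(Add(15, p), -1)))) = Add(-9, Mul(Rational(2, 3), p, Pow(Add(15, p), -1))))
Function('A')(G) = Add(3, Mul(2, G)) (Function('A')(G) = Add(Mul(2, G), 3) = Add(3, Mul(2, G)))
Mul(Add(Function('o')(-1), X), Function('A')(b)) = Mul(Add(Mul(Rational(5, 3), Pow(Add(15, -1), -1), Add(-81, Mul(-5, -1))), Rational(20, 7)), Add(3, Mul(2, 23))) = Mul(Add(Mul(Rational(5, 3), Pow(14, -1), Add(-81, 5)), Rational(20, 7)), Add(3, 46)) = Mul(Add(Mul(Rational(5, 3), Rational(1, 14), -76), Rational(20, 7)), 49) = Mul(Add(Rational(-190, 21), Rational(20, 7)), 49) = Mul(Rational(-130, 21), 49) = Rational(-910, 3)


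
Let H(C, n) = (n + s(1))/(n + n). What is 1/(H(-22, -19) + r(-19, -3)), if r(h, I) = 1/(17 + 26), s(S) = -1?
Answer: 817/449 ≈ 1.8196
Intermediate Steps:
H(C, n) = (-1 + n)/(2*n) (H(C, n) = (n - 1)/(n + n) = (-1 + n)/((2*n)) = (-1 + n)*(1/(2*n)) = (-1 + n)/(2*n))
r(h, I) = 1/43
1/(H(-22, -19) + r(-19, -3)) = 1/((½)*(-1 - 19)/(-19) + 1/43) = 1/((½)*(-1/19)*(-20) + 1/43) = 1/(10/19 + 1/43) = 1/(449/817) = 817/449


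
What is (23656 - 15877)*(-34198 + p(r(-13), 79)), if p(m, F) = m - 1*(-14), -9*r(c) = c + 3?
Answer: -797726078/3 ≈ -2.6591e+8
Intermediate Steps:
r(c) = -⅓ - c/9 (r(c) = -(c + 3)/9 = -(3 + c)/9 = -⅓ - c/9)
p(m, F) = 14 + m (p(m, F) = m + 14 = 14 + m)
(23656 - 15877)*(-34198 + p(r(-13), 79)) = (23656 - 15877)*(-34198 + (14 + (-⅓ - ⅑*(-13)))) = 7779*(-34198 + (14 + (-⅓ + 13/9))) = 7779*(-34198 + (14 + 10/9)) = 7779*(-34198 + 136/9) = 7779*(-307646/9) = -797726078/3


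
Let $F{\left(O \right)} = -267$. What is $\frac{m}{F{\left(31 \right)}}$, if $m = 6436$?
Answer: $- \frac{6436}{267} \approx -24.105$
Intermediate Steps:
$\frac{m}{F{\left(31 \right)}} = \frac{6436}{-267} = 6436 \left(- \frac{1}{267}\right) = - \frac{6436}{267}$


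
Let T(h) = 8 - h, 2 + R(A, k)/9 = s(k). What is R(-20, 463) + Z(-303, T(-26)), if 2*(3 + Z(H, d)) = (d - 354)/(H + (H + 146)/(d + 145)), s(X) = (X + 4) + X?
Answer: 227082073/27197 ≈ 8349.5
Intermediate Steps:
s(X) = 4 + 2*X (s(X) = (4 + X) + X = 4 + 2*X)
R(A, k) = 18 + 18*k (R(A, k) = -18 + 9*(4 + 2*k) = -18 + (36 + 18*k) = 18 + 18*k)
Z(H, d) = -3 + (-354 + d)/(2*(H + (146 + H)/(145 + d))) (Z(H, d) = -3 + ((d - 354)/(H + (H + 146)/(d + 145)))/2 = -3 + ((-354 + d)/(H + (146 + H)/(145 + d)))/2 = -3 + (-354 + d)/(2*(H + (146 + H)/(145 + d))))
R(-20, 463) + Z(-303, T(-26)) = (18 + 18*463) + (-52206 + (8 - 1*(-26))² - 876*(-303) - 209*(8 - 1*(-26)) - 6*(-303)*(8 - 1*(-26)))/(2*(146 + 146*(-303) - 303*(8 - 1*(-26)))) = (18 + 8334) + (-52206 + (8 + 26)² + 265428 - 209*(8 + 26) - 6*(-303)*(8 + 26))/(2*(146 - 44238 - 303*(8 + 26))) = 8352 + (-52206 + 34² + 265428 - 209*34 - 6*(-303)*34)/(2*(146 - 44238 - 303*34)) = 8352 + (-52206 + 1156 + 265428 - 7106 + 61812)/(2*(146 - 44238 - 10302)) = 8352 + (½)*269084/(-54394) = 8352 + (½)*(-1/54394)*269084 = 8352 - 67271/27197 = 227082073/27197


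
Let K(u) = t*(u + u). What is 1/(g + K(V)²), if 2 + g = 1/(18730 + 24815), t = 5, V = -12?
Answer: 43545/626960911 ≈ 6.9454e-5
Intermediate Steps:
K(u) = 10*u (K(u) = 5*(u + u) = 5*(2*u) = 10*u)
g = -87089/43545 (g = -2 + 1/(18730 + 24815) = -2 + 1/43545 = -87089/43545 ≈ -2.0000)
1/(g + K(V)²) = 1/(-87089/43545 + (10*(-12))²) = 1/(-87089/43545 + (-120)²) = 1/(-87089/43545 + 14400) = 1/(626960911/43545) = 43545/626960911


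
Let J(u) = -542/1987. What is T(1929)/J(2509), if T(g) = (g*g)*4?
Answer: -14787416934/271 ≈ -5.4566e+7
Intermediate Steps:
T(g) = 4*g**2 (T(g) = g**2*4 = 4*g**2)
J(u) = -542/1987 (J(u) = -542*1/1987 = -542/1987)
T(1929)/J(2509) = (4*1929**2)/(-542/1987) = (4*3721041)*(-1987/542) = 14884164*(-1987/542) = -14787416934/271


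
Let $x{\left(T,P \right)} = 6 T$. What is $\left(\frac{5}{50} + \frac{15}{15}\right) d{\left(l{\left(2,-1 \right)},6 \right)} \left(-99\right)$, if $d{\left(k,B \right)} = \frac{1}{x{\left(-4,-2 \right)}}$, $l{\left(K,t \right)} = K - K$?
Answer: $\frac{363}{80} \approx 4.5375$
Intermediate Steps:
$l{\left(K,t \right)} = 0$
$d{\left(k,B \right)} = - \frac{1}{24}$ ($d{\left(k,B \right)} = \frac{1}{6 \left(-4\right)} = \frac{1}{-24} = - \frac{1}{24}$)
$\left(\frac{5}{50} + \frac{15}{15}\right) d{\left(l{\left(2,-1 \right)},6 \right)} \left(-99\right) = \left(\frac{5}{50} + \frac{15}{15}\right) \left(- \frac{1}{24}\right) \left(-99\right) = \left(5 \cdot \frac{1}{50} + 15 \cdot \frac{1}{15}\right) \left(- \frac{1}{24}\right) \left(-99\right) = \left(\frac{1}{10} + 1\right) \left(- \frac{1}{24}\right) \left(-99\right) = \frac{11}{10} \left(- \frac{1}{24}\right) \left(-99\right) = \left(- \frac{11}{240}\right) \left(-99\right) = \frac{363}{80}$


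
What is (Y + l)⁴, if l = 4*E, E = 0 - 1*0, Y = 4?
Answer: 256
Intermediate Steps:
E = 0 (E = 0 + 0 = 0)
l = 0 (l = 4*0 = 0)
(Y + l)⁴ = (4 + 0)⁴ = 4⁴ = 256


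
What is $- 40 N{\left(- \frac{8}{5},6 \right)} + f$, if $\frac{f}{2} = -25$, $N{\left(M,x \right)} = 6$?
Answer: $-290$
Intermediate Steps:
$f = -50$ ($f = 2 \left(-25\right) = -50$)
$- 40 N{\left(- \frac{8}{5},6 \right)} + f = \left(-40\right) 6 - 50 = -240 - 50 = -290$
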